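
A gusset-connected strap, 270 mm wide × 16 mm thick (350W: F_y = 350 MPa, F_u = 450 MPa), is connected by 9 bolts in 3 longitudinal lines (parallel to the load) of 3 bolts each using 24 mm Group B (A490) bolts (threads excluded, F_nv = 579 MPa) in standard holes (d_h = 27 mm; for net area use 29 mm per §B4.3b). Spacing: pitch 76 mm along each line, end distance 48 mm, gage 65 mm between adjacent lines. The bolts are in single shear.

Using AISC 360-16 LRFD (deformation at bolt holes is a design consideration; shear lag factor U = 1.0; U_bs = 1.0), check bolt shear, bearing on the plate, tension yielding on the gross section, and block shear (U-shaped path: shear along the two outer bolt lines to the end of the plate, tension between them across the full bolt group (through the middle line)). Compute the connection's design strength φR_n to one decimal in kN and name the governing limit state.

1215.0 kN (block shear governs)

Bolt shear: A_b = π(24)²/4 = 452.39 mm². φR_n = 0.75 × 579 × 452.39 × 9 × 1 = 1768.1 kN.
Bearing (16 mm plate, F_u = 450 MPa): end bolts L_c = 48 − 27/2 = 34.5, R_n = min(1.2×34.5×16×450, 2.4×24×16×450) = 298.08 kN/bolt; interior L_c = 76 − 27 = 49, R_n = 414.72 kN/bolt. φR_n = 0.75 × (3×298.08 + 6×414.72) = 2536.9 kN.
Tension yield (gross): A_g = 270×16 = 4320 mm². φR_n = 0.90 × 350 × 4320 = 1360.8 kN.
Block shear: shear path 2×[48+2×76] = 2×200 mm, A_gv = 6400, A_nv = 2×(200 − 2.5×29)×16 = 4080 mm²; tension across gage: (130 − 2×29)×16 = 1152 mm². R_n = min(0.6×450×4080, 0.6×350×6400) + 1.0×450×1152 = min(1101.6, 1344) + 518.4 = 1620 kN. φR_n = 0.75 × 1620 = 1215.0 kN.
Governing: min(1768.1, 2536.9, 1360.8, 1215.0) = 1215.0 kN → block shear.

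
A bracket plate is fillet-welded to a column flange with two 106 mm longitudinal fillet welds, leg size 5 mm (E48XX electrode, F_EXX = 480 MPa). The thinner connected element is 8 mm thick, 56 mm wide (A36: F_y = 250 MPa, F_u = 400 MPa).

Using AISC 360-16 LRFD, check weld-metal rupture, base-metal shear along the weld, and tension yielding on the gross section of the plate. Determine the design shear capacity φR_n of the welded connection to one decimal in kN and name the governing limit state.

Weld metal: throat = 0.707×5 = 3.535 mm, L = 2×106 = 212 mm. φR_n = 0.75 × 0.6 × 480 × 3.535 × 212 = 161.9 kN.
Base metal shear (8 mm plate): yield φR_n = 1.0×0.6×250×8×212 = 254.4 kN; rupture φR_n = 0.75×0.6×400×8×212 = 305.3 kN; take 254.4 kN (yield).
Tension yield (gross): A_g = 56×8 = 448 mm². φR_n = 0.90 × 250 × 448 = 100.8 kN.
Governing: min(161.9, 254.4, 100.8) = 100.8 kN → gross-section yield.

100.8 kN (gross-section yield governs)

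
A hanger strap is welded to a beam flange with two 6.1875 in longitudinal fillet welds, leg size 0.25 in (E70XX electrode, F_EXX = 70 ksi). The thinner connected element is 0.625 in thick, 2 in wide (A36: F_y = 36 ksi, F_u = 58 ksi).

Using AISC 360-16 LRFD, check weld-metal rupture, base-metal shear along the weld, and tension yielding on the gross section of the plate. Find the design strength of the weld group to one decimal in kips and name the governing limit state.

40.5 kips (gross-section yield governs)

Weld metal: throat = 0.707×0.25 = 0.17675 in, L = 2×6.1875 = 12.375 in. φR_n = 0.75 × 0.6 × 70 × 0.17675 × 12.375 = 68.9 kips.
Base metal shear (0.625 in plate): yield φR_n = 1.0×0.6×36×0.625×12.375 = 167.1 kips; rupture φR_n = 0.75×0.6×58×0.625×12.375 = 201.9 kips; take 167.1 kips (yield).
Tension yield (gross): A_g = 2×0.625 = 1.25 in². φR_n = 0.90 × 36 × 1.25 = 40.5 kips.
Governing: min(68.9, 167.1, 40.5) = 40.5 kips → gross-section yield.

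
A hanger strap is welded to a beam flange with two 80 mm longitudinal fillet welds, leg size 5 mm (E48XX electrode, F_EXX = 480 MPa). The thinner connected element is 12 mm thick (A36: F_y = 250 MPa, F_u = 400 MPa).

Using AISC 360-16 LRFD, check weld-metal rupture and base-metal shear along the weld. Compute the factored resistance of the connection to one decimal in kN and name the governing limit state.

122.2 kN (weld metal governs)

Weld metal: throat = 0.707×5 = 3.535 mm, L = 2×80 = 160 mm. φR_n = 0.75 × 0.6 × 480 × 3.535 × 160 = 122.2 kN.
Base metal shear (12 mm plate): yield φR_n = 1.0×0.6×250×12×160 = 288.0 kN; rupture φR_n = 0.75×0.6×400×12×160 = 345.6 kN; take 288.0 kN (yield).
Governing: min(122.2, 288.0) = 122.2 kN → weld metal.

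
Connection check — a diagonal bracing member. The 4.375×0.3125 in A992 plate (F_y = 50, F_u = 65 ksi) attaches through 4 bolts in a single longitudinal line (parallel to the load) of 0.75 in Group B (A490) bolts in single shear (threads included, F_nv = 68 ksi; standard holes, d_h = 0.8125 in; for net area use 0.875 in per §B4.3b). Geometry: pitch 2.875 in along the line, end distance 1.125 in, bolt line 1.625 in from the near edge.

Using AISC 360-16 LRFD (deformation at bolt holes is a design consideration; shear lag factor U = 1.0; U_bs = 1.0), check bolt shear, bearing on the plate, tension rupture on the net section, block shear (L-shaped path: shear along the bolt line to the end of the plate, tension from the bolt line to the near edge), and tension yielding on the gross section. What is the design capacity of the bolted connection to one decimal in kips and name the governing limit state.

Bolt shear: A_b = π(0.75)²/4 = 0.44179 in². φR_n = 0.75 × 68 × 0.44179 × 4 × 1 = 90.1 kips.
Bearing (0.3125 in plate, F_u = 65 ksi): end bolts L_c = 1.125 − 0.8125/2 = 0.71875, R_n = min(1.2×0.71875×0.3125×65, 2.4×0.75×0.3125×65) = 17.52 kips/bolt; interior L_c = 2.875 − 0.8125 = 2.0625, R_n = 36.563 kips/bolt. φR_n = 0.75 × (1×17.52 + 3×36.563) = 95.4 kips.
Tension rupture (net): A_n = (4.375 − 1×0.875)×0.3125 = 1.0938 in² (U = 1.0, A_e = A_n). φR_n = 0.75 × 65 × 1.0938 = 53.3 kips.
Block shear: shear path 1×[1.125+3×2.875] = 1×9.75 in, A_gv = 3.0469, A_nv = 1×(9.75 − 3.5×0.875)×0.3125 = 2.0898 in²; tension to near edge: (1.625 − 0.5×0.875)×0.3125 = 0.37109 in². R_n = min(0.6×65×2.0898, 0.6×50×3.0469) + 1.0×65×0.37109 = min(81.502, 91.407) + 24.121 = 105.62 kips. φR_n = 0.75 × 105.62 = 79.2 kips.
Tension yield (gross): A_g = 4.375×0.3125 = 1.3672 in². φR_n = 0.90 × 50 × 1.3672 = 61.5 kips.
Governing: min(90.1, 95.4, 53.3, 79.2, 61.5) = 53.3 kips → net-section rupture.

53.3 kips (net-section rupture governs)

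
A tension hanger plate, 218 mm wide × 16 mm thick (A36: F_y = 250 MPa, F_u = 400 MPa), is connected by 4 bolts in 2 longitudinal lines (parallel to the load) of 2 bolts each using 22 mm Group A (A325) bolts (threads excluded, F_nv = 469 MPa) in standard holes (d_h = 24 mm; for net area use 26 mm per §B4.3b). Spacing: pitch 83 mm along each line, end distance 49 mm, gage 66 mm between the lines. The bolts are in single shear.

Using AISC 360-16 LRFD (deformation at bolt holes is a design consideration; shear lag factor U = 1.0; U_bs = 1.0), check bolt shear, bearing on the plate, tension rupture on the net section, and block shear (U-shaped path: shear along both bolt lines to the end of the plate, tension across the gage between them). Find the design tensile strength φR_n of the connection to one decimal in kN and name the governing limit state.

534.8 kN (bolt shear governs)

Bolt shear: A_b = π(22)²/4 = 380.13 mm². φR_n = 0.75 × 469 × 380.13 × 4 × 1 = 534.8 kN.
Bearing (16 mm plate, F_u = 400 MPa): end bolts L_c = 49 − 24/2 = 37, R_n = min(1.2×37×16×400, 2.4×22×16×400) = 284.16 kN/bolt; interior L_c = 83 − 24 = 59, R_n = 337.92 kN/bolt. φR_n = 0.75 × (2×284.16 + 2×337.92) = 933.1 kN.
Tension rupture (net): A_n = (218 − 2×26)×16 = 2656 mm² (U = 1.0, A_e = A_n). φR_n = 0.75 × 400 × 2656 = 796.8 kN.
Block shear: shear path 2×[49+1×83] = 2×132 mm, A_gv = 4224, A_nv = 2×(132 − 1.5×26)×16 = 2976 mm²; tension across gage: (66 − 1×26)×16 = 640 mm². R_n = min(0.6×400×2976, 0.6×250×4224) + 1.0×400×640 = min(714.24, 633.6) + 256 = 889.6 kN. φR_n = 0.75 × 889.6 = 667.2 kN.
Governing: min(534.8, 933.1, 796.8, 667.2) = 534.8 kN → bolt shear.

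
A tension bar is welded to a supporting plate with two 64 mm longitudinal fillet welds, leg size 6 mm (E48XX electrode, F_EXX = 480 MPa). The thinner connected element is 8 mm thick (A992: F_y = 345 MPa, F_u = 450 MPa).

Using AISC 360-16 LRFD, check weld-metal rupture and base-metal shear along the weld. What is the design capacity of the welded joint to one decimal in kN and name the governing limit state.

117.3 kN (weld metal governs)

Weld metal: throat = 0.707×6 = 4.242 mm, L = 2×64 = 128 mm. φR_n = 0.75 × 0.6 × 480 × 4.242 × 128 = 117.3 kN.
Base metal shear (8 mm plate): yield φR_n = 1.0×0.6×345×8×128 = 212.0 kN; rupture φR_n = 0.75×0.6×450×8×128 = 207.4 kN; take 207.4 kN (rupture).
Governing: min(117.3, 207.4) = 117.3 kN → weld metal.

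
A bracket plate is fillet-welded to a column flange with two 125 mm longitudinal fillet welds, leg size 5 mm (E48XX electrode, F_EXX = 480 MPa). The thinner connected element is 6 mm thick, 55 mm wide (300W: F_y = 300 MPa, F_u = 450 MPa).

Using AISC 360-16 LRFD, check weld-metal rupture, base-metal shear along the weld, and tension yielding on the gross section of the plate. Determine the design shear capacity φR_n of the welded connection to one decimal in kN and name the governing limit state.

89.1 kN (gross-section yield governs)

Weld metal: throat = 0.707×5 = 3.535 mm, L = 2×125 = 250 mm. φR_n = 0.75 × 0.6 × 480 × 3.535 × 250 = 190.9 kN.
Base metal shear (6 mm plate): yield φR_n = 1.0×0.6×300×6×250 = 270.0 kN; rupture φR_n = 0.75×0.6×450×6×250 = 303.8 kN; take 270.0 kN (yield).
Tension yield (gross): A_g = 55×6 = 330 mm². φR_n = 0.90 × 300 × 330 = 89.1 kN.
Governing: min(190.9, 270.0, 89.1) = 89.1 kN → gross-section yield.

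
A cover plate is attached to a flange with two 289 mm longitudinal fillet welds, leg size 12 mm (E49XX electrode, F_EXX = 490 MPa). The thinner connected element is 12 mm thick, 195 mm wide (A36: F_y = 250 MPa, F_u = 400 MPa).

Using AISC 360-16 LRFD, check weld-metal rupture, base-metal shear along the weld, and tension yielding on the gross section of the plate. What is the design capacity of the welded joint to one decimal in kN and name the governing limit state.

526.5 kN (gross-section yield governs)

Weld metal: throat = 0.707×12 = 8.484 mm, L = 2×289 = 578 mm. φR_n = 0.75 × 0.6 × 490 × 8.484 × 578 = 1081.3 kN.
Base metal shear (12 mm plate): yield φR_n = 1.0×0.6×250×12×578 = 1040.4 kN; rupture φR_n = 0.75×0.6×400×12×578 = 1248.5 kN; take 1040.4 kN (yield).
Tension yield (gross): A_g = 195×12 = 2340 mm². φR_n = 0.90 × 250 × 2340 = 526.5 kN.
Governing: min(1081.3, 1040.4, 526.5) = 526.5 kN → gross-section yield.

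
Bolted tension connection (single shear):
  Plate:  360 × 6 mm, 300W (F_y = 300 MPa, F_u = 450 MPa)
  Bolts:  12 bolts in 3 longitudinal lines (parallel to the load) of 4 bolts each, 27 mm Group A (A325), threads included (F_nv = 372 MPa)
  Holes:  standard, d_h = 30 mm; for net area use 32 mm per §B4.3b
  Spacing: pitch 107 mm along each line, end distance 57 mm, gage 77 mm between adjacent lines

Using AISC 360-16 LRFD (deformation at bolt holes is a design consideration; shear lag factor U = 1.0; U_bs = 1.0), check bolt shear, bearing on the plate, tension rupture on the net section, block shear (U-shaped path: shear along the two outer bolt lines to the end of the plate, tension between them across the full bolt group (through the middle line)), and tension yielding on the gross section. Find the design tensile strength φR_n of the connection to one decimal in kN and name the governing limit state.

Bolt shear: A_b = π(27)²/4 = 572.56 mm². φR_n = 0.75 × 372 × 572.56 × 12 × 1 = 1916.9 kN.
Bearing (6 mm plate, F_u = 450 MPa): end bolts L_c = 57 − 30/2 = 42, R_n = min(1.2×42×6×450, 2.4×27×6×450) = 136.08 kN/bolt; interior L_c = 107 − 30 = 77, R_n = 174.96 kN/bolt. φR_n = 0.75 × (3×136.08 + 9×174.96) = 1487.2 kN.
Tension rupture (net): A_n = (360 − 3×32)×6 = 1584 mm² (U = 1.0, A_e = A_n). φR_n = 0.75 × 450 × 1584 = 534.6 kN.
Block shear: shear path 2×[57+3×107] = 2×378 mm, A_gv = 4536, A_nv = 2×(378 − 3.5×32)×6 = 3192 mm²; tension across gage: (154 − 2×32)×6 = 540 mm². R_n = min(0.6×450×3192, 0.6×300×4536) + 1.0×450×540 = min(861.84, 816.48) + 243 = 1059.5 kN. φR_n = 0.75 × 1059.5 = 794.6 kN.
Tension yield (gross): A_g = 360×6 = 2160 mm². φR_n = 0.90 × 300 × 2160 = 583.2 kN.
Governing: min(1916.9, 1487.2, 534.6, 794.6, 583.2) = 534.6 kN → net-section rupture.

534.6 kN (net-section rupture governs)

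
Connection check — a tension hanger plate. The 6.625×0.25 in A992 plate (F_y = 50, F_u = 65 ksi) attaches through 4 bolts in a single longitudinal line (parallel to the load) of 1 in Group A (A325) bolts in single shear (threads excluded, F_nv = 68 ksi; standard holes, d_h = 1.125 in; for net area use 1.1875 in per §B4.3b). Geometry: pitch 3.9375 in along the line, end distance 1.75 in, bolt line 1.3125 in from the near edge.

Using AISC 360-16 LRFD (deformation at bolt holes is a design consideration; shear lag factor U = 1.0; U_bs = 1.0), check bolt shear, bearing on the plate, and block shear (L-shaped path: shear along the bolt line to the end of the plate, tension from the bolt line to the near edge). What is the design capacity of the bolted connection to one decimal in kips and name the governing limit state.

Bolt shear: A_b = π(1)²/4 = 0.7854 in². φR_n = 0.75 × 68 × 0.7854 × 4 × 1 = 160.2 kips.
Bearing (0.25 in plate, F_u = 65 ksi): end bolts L_c = 1.75 − 1.125/2 = 1.1875, R_n = min(1.2×1.1875×0.25×65, 2.4×1×0.25×65) = 23.156 kips/bolt; interior L_c = 3.9375 − 1.125 = 2.8125, R_n = 39 kips/bolt. φR_n = 0.75 × (1×23.156 + 3×39) = 105.1 kips.
Block shear: shear path 1×[1.75+3×3.9375] = 1×13.5625 in, A_gv = 3.3906, A_nv = 1×(13.5625 − 3.5×1.1875)×0.25 = 2.3516 in²; tension to near edge: (1.3125 − 0.5×1.1875)×0.25 = 0.17969 in². R_n = min(0.6×65×2.3516, 0.6×50×3.3906) + 1.0×65×0.17969 = min(91.712, 101.72) + 11.68 = 103.39 kips. φR_n = 0.75 × 103.39 = 77.5 kips.
Governing: min(160.2, 105.1, 77.5) = 77.5 kips → block shear.

77.5 kips (block shear governs)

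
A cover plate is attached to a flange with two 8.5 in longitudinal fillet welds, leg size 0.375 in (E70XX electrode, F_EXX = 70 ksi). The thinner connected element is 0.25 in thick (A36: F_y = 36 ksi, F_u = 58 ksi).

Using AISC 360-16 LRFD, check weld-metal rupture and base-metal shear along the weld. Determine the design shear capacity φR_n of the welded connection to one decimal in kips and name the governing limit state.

Weld metal: throat = 0.707×0.375 = 0.26513 in, L = 2×8.5 = 17 in. φR_n = 0.75 × 0.6 × 70 × 0.26513 × 17 = 142.0 kips.
Base metal shear (0.25 in plate): yield φR_n = 1.0×0.6×36×0.25×17 = 91.8 kips; rupture φR_n = 0.75×0.6×58×0.25×17 = 110.9 kips; take 91.8 kips (yield).
Governing: min(142.0, 91.8) = 91.8 kips → base-metal shear.

91.8 kips (base-metal shear governs)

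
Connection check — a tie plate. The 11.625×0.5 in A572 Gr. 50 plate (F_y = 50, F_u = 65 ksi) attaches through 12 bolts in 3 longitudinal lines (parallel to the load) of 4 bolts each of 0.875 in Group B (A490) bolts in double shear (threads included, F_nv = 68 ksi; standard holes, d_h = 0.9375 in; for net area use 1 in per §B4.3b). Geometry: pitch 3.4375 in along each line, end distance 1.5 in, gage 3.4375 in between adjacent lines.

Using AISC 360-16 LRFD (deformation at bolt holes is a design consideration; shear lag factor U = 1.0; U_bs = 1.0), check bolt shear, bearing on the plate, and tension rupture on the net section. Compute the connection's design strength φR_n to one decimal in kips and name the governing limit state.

Bolt shear: A_b = π(0.875)²/4 = 0.60132 in². φR_n = 0.75 × 68 × 0.60132 × 12 × 2 = 736.0 kips.
Bearing (0.5 in plate, F_u = 65 ksi): end bolts L_c = 1.5 − 0.9375/2 = 1.03125, R_n = min(1.2×1.03125×0.5×65, 2.4×0.875×0.5×65) = 40.219 kips/bolt; interior L_c = 3.4375 − 0.9375 = 2.5, R_n = 68.25 kips/bolt. φR_n = 0.75 × (3×40.219 + 9×68.25) = 551.2 kips.
Tension rupture (net): A_n = (11.625 − 3×1)×0.5 = 4.3125 in² (U = 1.0, A_e = A_n). φR_n = 0.75 × 65 × 4.3125 = 210.2 kips.
Governing: min(736.0, 551.2, 210.2) = 210.2 kips → net-section rupture.

210.2 kips (net-section rupture governs)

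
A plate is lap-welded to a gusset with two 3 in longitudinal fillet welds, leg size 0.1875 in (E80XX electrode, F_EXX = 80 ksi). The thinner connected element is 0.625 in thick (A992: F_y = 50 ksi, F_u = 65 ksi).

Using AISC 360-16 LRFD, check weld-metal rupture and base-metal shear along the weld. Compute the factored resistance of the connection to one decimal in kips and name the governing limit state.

28.6 kips (weld metal governs)

Weld metal: throat = 0.707×0.1875 = 0.13256 in, L = 2×3 = 6 in. φR_n = 0.75 × 0.6 × 80 × 0.13256 × 6 = 28.6 kips.
Base metal shear (0.625 in plate): yield φR_n = 1.0×0.6×50×0.625×6 = 112.5 kips; rupture φR_n = 0.75×0.6×65×0.625×6 = 109.7 kips; take 109.7 kips (rupture).
Governing: min(28.6, 109.7) = 28.6 kips → weld metal.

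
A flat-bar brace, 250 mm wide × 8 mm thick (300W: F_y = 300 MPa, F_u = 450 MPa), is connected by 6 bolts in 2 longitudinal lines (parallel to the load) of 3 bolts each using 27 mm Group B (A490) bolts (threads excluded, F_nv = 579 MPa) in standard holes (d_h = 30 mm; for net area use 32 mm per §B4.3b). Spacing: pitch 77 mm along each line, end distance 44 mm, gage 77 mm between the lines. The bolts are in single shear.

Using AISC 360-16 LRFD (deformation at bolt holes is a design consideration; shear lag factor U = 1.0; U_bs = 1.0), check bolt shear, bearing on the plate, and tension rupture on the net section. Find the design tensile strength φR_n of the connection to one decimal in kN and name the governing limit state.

502.2 kN (net-section rupture governs)

Bolt shear: A_b = π(27)²/4 = 572.56 mm². φR_n = 0.75 × 579 × 572.56 × 6 × 1 = 1491.8 kN.
Bearing (8 mm plate, F_u = 450 MPa): end bolts L_c = 44 − 30/2 = 29, R_n = min(1.2×29×8×450, 2.4×27×8×450) = 125.28 kN/bolt; interior L_c = 77 − 30 = 47, R_n = 203.04 kN/bolt. φR_n = 0.75 × (2×125.28 + 4×203.04) = 797.0 kN.
Tension rupture (net): A_n = (250 − 2×32)×8 = 1488 mm² (U = 1.0, A_e = A_n). φR_n = 0.75 × 450 × 1488 = 502.2 kN.
Governing: min(1491.8, 797.0, 502.2) = 502.2 kN → net-section rupture.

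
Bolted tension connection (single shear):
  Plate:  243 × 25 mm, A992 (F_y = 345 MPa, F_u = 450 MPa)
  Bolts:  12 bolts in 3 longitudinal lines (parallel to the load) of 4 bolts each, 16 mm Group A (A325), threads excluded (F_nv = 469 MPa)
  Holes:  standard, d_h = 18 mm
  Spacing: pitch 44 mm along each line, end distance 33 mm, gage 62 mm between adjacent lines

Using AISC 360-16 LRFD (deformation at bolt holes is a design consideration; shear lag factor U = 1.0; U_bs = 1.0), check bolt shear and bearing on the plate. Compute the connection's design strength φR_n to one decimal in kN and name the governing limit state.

848.7 kN (bolt shear governs)

Bolt shear: A_b = π(16)²/4 = 201.06 mm². φR_n = 0.75 × 469 × 201.06 × 12 × 1 = 848.7 kN.
Bearing (25 mm plate, F_u = 450 MPa): end bolts L_c = 33 − 18/2 = 24, R_n = min(1.2×24×25×450, 2.4×16×25×450) = 324 kN/bolt; interior L_c = 44 − 18 = 26, R_n = 351 kN/bolt. φR_n = 0.75 × (3×324 + 9×351) = 3098.3 kN.
Governing: min(848.7, 3098.3) = 848.7 kN → bolt shear.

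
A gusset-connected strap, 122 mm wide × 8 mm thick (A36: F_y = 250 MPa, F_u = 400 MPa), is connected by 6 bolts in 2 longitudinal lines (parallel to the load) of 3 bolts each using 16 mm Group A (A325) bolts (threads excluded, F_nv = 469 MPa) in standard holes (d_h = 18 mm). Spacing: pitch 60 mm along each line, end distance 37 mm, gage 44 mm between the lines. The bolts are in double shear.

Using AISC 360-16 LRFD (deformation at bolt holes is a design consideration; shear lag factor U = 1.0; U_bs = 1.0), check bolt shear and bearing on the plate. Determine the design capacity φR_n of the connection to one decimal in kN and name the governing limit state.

529.9 kN (bearing governs)

Bolt shear: A_b = π(16)²/4 = 201.06 mm². φR_n = 0.75 × 469 × 201.06 × 6 × 2 = 848.7 kN.
Bearing (8 mm plate, F_u = 400 MPa): end bolts L_c = 37 − 18/2 = 28, R_n = min(1.2×28×8×400, 2.4×16×8×400) = 107.52 kN/bolt; interior L_c = 60 − 18 = 42, R_n = 122.88 kN/bolt. φR_n = 0.75 × (2×107.52 + 4×122.88) = 529.9 kN.
Governing: min(848.7, 529.9) = 529.9 kN → bearing.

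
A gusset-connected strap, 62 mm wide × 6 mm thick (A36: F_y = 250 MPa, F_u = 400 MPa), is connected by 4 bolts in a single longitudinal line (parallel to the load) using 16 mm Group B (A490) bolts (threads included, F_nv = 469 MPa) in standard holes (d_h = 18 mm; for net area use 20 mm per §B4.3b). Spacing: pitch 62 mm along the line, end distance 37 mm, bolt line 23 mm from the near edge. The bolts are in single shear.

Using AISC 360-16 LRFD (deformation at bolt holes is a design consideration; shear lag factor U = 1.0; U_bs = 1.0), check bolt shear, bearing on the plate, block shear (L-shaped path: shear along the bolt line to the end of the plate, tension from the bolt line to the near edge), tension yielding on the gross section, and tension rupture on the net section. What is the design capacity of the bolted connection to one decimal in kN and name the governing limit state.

Bolt shear: A_b = π(16)²/4 = 201.06 mm². φR_n = 0.75 × 469 × 201.06 × 4 × 1 = 282.9 kN.
Bearing (6 mm plate, F_u = 400 MPa): end bolts L_c = 37 − 18/2 = 28, R_n = min(1.2×28×6×400, 2.4×16×6×400) = 80.64 kN/bolt; interior L_c = 62 − 18 = 44, R_n = 92.16 kN/bolt. φR_n = 0.75 × (1×80.64 + 3×92.16) = 267.8 kN.
Block shear: shear path 1×[37+3×62] = 1×223 mm, A_gv = 1338, A_nv = 1×(223 − 3.5×20)×6 = 918 mm²; tension to near edge: (23 − 0.5×20)×6 = 78 mm². R_n = min(0.6×400×918, 0.6×250×1338) + 1.0×400×78 = min(220.32, 200.7) + 31.2 = 231.9 kN. φR_n = 0.75 × 231.9 = 173.9 kN.
Tension yield (gross): A_g = 62×6 = 372 mm². φR_n = 0.90 × 250 × 372 = 83.7 kN.
Tension rupture (net): A_n = (62 − 1×20)×6 = 252 mm² (U = 1.0, A_e = A_n). φR_n = 0.75 × 400 × 252 = 75.6 kN.
Governing: min(282.9, 267.8, 173.9, 83.7, 75.6) = 75.6 kN → net-section rupture.

75.6 kN (net-section rupture governs)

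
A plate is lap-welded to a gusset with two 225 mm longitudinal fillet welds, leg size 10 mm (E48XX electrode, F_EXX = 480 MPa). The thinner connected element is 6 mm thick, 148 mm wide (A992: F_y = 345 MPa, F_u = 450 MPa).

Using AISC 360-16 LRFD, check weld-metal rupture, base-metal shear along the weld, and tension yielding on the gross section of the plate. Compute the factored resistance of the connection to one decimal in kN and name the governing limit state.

275.7 kN (gross-section yield governs)

Weld metal: throat = 0.707×10 = 7.07 mm, L = 2×225 = 450 mm. φR_n = 0.75 × 0.6 × 480 × 7.07 × 450 = 687.2 kN.
Base metal shear (6 mm plate): yield φR_n = 1.0×0.6×345×6×450 = 558.9 kN; rupture φR_n = 0.75×0.6×450×6×450 = 546.8 kN; take 546.8 kN (rupture).
Tension yield (gross): A_g = 148×6 = 888 mm². φR_n = 0.90 × 345 × 888 = 275.7 kN.
Governing: min(687.2, 546.8, 275.7) = 275.7 kN → gross-section yield.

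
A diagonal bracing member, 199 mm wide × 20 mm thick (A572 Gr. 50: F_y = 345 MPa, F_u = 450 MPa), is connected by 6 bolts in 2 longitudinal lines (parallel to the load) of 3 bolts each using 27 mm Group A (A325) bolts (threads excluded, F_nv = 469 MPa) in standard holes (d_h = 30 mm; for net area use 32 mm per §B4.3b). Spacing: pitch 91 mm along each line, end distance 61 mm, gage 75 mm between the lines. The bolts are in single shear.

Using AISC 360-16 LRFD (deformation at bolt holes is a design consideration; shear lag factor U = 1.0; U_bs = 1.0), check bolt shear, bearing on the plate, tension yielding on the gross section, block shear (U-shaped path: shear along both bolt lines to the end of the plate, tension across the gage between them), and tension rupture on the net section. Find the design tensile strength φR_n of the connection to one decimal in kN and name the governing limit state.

911.3 kN (net-section rupture governs)

Bolt shear: A_b = π(27)²/4 = 572.56 mm². φR_n = 0.75 × 469 × 572.56 × 6 × 1 = 1208.4 kN.
Bearing (20 mm plate, F_u = 450 MPa): end bolts L_c = 61 − 30/2 = 46, R_n = min(1.2×46×20×450, 2.4×27×20×450) = 496.8 kN/bolt; interior L_c = 91 − 30 = 61, R_n = 583.2 kN/bolt. φR_n = 0.75 × (2×496.8 + 4×583.2) = 2494.8 kN.
Tension yield (gross): A_g = 199×20 = 3980 mm². φR_n = 0.90 × 345 × 3980 = 1235.8 kN.
Block shear: shear path 2×[61+2×91] = 2×243 mm, A_gv = 9720, A_nv = 2×(243 − 2.5×32)×20 = 6520 mm²; tension across gage: (75 − 1×32)×20 = 860 mm². R_n = min(0.6×450×6520, 0.6×345×9720) + 1.0×450×860 = min(1760.4, 2012) + 387 = 2147.4 kN. φR_n = 0.75 × 2147.4 = 1610.6 kN.
Tension rupture (net): A_n = (199 − 2×32)×20 = 2700 mm² (U = 1.0, A_e = A_n). φR_n = 0.75 × 450 × 2700 = 911.3 kN.
Governing: min(1208.4, 2494.8, 1235.8, 1610.6, 911.3) = 911.3 kN → net-section rupture.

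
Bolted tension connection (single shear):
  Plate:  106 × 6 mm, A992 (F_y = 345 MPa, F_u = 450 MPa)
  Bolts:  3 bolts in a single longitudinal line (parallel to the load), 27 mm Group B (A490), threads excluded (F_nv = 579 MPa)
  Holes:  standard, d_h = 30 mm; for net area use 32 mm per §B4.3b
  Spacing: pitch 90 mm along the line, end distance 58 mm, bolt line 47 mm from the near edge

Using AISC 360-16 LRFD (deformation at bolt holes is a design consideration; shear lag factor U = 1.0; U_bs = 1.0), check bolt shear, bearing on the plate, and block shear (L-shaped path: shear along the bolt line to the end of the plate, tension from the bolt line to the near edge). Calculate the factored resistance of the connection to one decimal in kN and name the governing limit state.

254.7 kN (block shear governs)

Bolt shear: A_b = π(27)²/4 = 572.56 mm². φR_n = 0.75 × 579 × 572.56 × 3 × 1 = 745.9 kN.
Bearing (6 mm plate, F_u = 450 MPa): end bolts L_c = 58 − 30/2 = 43, R_n = min(1.2×43×6×450, 2.4×27×6×450) = 139.32 kN/bolt; interior L_c = 90 − 30 = 60, R_n = 174.96 kN/bolt. φR_n = 0.75 × (1×139.32 + 2×174.96) = 366.9 kN.
Block shear: shear path 1×[58+2×90] = 1×238 mm, A_gv = 1428, A_nv = 1×(238 − 2.5×32)×6 = 948 mm²; tension to near edge: (47 − 0.5×32)×6 = 186 mm². R_n = min(0.6×450×948, 0.6×345×1428) + 1.0×450×186 = min(255.96, 295.6) + 83.7 = 339.66 kN. φR_n = 0.75 × 339.66 = 254.7 kN.
Governing: min(745.9, 366.9, 254.7) = 254.7 kN → block shear.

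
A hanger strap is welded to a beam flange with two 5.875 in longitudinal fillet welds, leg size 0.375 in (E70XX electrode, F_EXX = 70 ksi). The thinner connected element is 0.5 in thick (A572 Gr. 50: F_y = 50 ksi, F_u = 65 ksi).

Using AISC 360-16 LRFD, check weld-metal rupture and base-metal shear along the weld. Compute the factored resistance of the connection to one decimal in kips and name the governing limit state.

98.1 kips (weld metal governs)

Weld metal: throat = 0.707×0.375 = 0.26513 in, L = 2×5.875 = 11.75 in. φR_n = 0.75 × 0.6 × 70 × 0.26513 × 11.75 = 98.1 kips.
Base metal shear (0.5 in plate): yield φR_n = 1.0×0.6×50×0.5×11.75 = 176.3 kips; rupture φR_n = 0.75×0.6×65×0.5×11.75 = 171.8 kips; take 171.8 kips (rupture).
Governing: min(98.1, 171.8) = 98.1 kips → weld metal.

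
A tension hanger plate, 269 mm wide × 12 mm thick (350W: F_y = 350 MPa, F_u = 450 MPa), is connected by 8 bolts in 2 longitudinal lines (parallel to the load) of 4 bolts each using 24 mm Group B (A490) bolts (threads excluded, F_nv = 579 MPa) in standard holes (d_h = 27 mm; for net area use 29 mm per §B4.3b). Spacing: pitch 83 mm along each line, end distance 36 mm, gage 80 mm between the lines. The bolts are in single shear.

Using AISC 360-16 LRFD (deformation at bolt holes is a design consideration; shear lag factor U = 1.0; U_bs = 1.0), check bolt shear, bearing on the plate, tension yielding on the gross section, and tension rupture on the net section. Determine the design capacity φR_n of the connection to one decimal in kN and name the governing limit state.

854.6 kN (net-section rupture governs)

Bolt shear: A_b = π(24)²/4 = 452.39 mm². φR_n = 0.75 × 579 × 452.39 × 8 × 1 = 1571.6 kN.
Bearing (12 mm plate, F_u = 450 MPa): end bolts L_c = 36 − 27/2 = 22.5, R_n = min(1.2×22.5×12×450, 2.4×24×12×450) = 145.8 kN/bolt; interior L_c = 83 − 27 = 56, R_n = 311.04 kN/bolt. φR_n = 0.75 × (2×145.8 + 6×311.04) = 1618.4 kN.
Tension yield (gross): A_g = 269×12 = 3228 mm². φR_n = 0.90 × 350 × 3228 = 1016.8 kN.
Tension rupture (net): A_n = (269 − 2×29)×12 = 2532 mm² (U = 1.0, A_e = A_n). φR_n = 0.75 × 450 × 2532 = 854.6 kN.
Governing: min(1571.6, 1618.4, 1016.8, 854.6) = 854.6 kN → net-section rupture.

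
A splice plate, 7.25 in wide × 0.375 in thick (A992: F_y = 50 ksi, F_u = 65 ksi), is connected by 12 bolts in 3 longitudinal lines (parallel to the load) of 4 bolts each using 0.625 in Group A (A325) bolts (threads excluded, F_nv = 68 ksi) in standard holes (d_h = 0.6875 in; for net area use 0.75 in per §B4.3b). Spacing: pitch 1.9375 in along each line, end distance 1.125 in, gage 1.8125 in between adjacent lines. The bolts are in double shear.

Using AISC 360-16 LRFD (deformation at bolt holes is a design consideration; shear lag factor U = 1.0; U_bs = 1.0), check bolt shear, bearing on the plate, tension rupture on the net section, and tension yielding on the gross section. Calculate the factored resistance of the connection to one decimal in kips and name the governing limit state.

Bolt shear: A_b = π(0.625)²/4 = 0.3068 in². φR_n = 0.75 × 68 × 0.3068 × 12 × 2 = 375.5 kips.
Bearing (0.375 in plate, F_u = 65 ksi): end bolts L_c = 1.125 − 0.6875/2 = 0.78125, R_n = min(1.2×0.78125×0.375×65, 2.4×0.625×0.375×65) = 22.852 kips/bolt; interior L_c = 1.9375 − 0.6875 = 1.25, R_n = 36.563 kips/bolt. φR_n = 0.75 × (3×22.852 + 9×36.563) = 298.2 kips.
Tension rupture (net): A_n = (7.25 − 3×0.75)×0.375 = 1.875 in² (U = 1.0, A_e = A_n). φR_n = 0.75 × 65 × 1.875 = 91.4 kips.
Tension yield (gross): A_g = 7.25×0.375 = 2.7188 in². φR_n = 0.90 × 50 × 2.7188 = 122.3 kips.
Governing: min(375.5, 298.2, 91.4, 122.3) = 91.4 kips → net-section rupture.

91.4 kips (net-section rupture governs)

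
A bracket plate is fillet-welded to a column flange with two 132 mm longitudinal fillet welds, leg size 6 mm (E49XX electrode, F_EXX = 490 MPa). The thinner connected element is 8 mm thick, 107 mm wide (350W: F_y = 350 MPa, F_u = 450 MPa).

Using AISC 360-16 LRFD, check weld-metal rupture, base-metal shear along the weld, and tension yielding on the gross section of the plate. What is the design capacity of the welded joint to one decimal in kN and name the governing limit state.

246.9 kN (weld metal governs)

Weld metal: throat = 0.707×6 = 4.242 mm, L = 2×132 = 264 mm. φR_n = 0.75 × 0.6 × 490 × 4.242 × 264 = 246.9 kN.
Base metal shear (8 mm plate): yield φR_n = 1.0×0.6×350×8×264 = 443.5 kN; rupture φR_n = 0.75×0.6×450×8×264 = 427.7 kN; take 427.7 kN (rupture).
Tension yield (gross): A_g = 107×8 = 856 mm². φR_n = 0.90 × 350 × 856 = 269.6 kN.
Governing: min(246.9, 427.7, 269.6) = 246.9 kN → weld metal.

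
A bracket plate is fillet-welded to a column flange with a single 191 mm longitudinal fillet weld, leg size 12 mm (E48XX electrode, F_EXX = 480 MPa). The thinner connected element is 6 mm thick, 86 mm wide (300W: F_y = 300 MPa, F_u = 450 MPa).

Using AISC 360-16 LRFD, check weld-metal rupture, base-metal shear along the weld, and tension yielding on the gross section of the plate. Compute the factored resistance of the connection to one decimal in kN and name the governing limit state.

Weld metal: throat = 0.707×12 = 8.484 mm, L = 191 mm. φR_n = 0.75 × 0.6 × 480 × 8.484 × 191 = 350.0 kN.
Base metal shear (6 mm plate): yield φR_n = 1.0×0.6×300×6×191 = 206.3 kN; rupture φR_n = 0.75×0.6×450×6×191 = 232.1 kN; take 206.3 kN (yield).
Tension yield (gross): A_g = 86×6 = 516 mm². φR_n = 0.90 × 300 × 516 = 139.3 kN.
Governing: min(350.0, 206.3, 139.3) = 139.3 kN → gross-section yield.

139.3 kN (gross-section yield governs)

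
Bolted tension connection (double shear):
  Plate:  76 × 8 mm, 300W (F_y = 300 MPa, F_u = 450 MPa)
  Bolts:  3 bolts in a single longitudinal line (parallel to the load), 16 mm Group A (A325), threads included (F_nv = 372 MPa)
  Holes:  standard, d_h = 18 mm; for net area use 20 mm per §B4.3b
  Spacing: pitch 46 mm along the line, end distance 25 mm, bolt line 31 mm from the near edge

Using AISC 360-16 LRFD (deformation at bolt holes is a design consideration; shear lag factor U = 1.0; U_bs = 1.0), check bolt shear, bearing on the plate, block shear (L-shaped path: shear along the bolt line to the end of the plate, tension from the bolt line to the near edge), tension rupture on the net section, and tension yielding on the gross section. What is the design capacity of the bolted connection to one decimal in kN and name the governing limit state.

Bolt shear: A_b = π(16)²/4 = 201.06 mm². φR_n = 0.75 × 372 × 201.06 × 3 × 2 = 336.6 kN.
Bearing (8 mm plate, F_u = 450 MPa): end bolts L_c = 25 − 18/2 = 16, R_n = min(1.2×16×8×450, 2.4×16×8×450) = 69.12 kN/bolt; interior L_c = 46 − 18 = 28, R_n = 120.96 kN/bolt. φR_n = 0.75 × (1×69.12 + 2×120.96) = 233.3 kN.
Block shear: shear path 1×[25+2×46] = 1×117 mm, A_gv = 936, A_nv = 1×(117 − 2.5×20)×8 = 536 mm²; tension to near edge: (31 − 0.5×20)×8 = 168 mm². R_n = min(0.6×450×536, 0.6×300×936) + 1.0×450×168 = min(144.72, 168.48) + 75.6 = 220.32 kN. φR_n = 0.75 × 220.32 = 165.2 kN.
Tension rupture (net): A_n = (76 − 1×20)×8 = 448 mm² (U = 1.0, A_e = A_n). φR_n = 0.75 × 450 × 448 = 151.2 kN.
Tension yield (gross): A_g = 76×8 = 608 mm². φR_n = 0.90 × 300 × 608 = 164.2 kN.
Governing: min(336.6, 233.3, 165.2, 151.2, 164.2) = 151.2 kN → net-section rupture.

151.2 kN (net-section rupture governs)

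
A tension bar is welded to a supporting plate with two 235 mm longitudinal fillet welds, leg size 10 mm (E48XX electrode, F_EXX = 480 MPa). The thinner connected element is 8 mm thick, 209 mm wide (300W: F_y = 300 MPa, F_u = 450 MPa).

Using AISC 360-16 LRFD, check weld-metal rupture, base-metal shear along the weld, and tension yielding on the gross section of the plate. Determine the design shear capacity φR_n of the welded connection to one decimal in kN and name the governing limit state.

Weld metal: throat = 0.707×10 = 7.07 mm, L = 2×235 = 470 mm. φR_n = 0.75 × 0.6 × 480 × 7.07 × 470 = 717.7 kN.
Base metal shear (8 mm plate): yield φR_n = 1.0×0.6×300×8×470 = 676.8 kN; rupture φR_n = 0.75×0.6×450×8×470 = 761.4 kN; take 676.8 kN (yield).
Tension yield (gross): A_g = 209×8 = 1672 mm². φR_n = 0.90 × 300 × 1672 = 451.4 kN.
Governing: min(717.7, 676.8, 451.4) = 451.4 kN → gross-section yield.

451.4 kN (gross-section yield governs)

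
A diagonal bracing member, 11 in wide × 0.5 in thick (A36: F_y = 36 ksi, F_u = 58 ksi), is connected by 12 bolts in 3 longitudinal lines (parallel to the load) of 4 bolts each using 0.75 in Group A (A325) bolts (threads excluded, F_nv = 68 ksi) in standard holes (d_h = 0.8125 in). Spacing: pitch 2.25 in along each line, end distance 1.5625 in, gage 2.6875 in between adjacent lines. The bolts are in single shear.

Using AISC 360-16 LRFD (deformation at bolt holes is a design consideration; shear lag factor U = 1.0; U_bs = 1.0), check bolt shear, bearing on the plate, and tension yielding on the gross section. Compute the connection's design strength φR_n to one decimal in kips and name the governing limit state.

Bolt shear: A_b = π(0.75)²/4 = 0.44179 in². φR_n = 0.75 × 68 × 0.44179 × 12 × 1 = 270.4 kips.
Bearing (0.5 in plate, F_u = 58 ksi): end bolts L_c = 1.5625 − 0.8125/2 = 1.15625, R_n = min(1.2×1.15625×0.5×58, 2.4×0.75×0.5×58) = 40.238 kips/bolt; interior L_c = 2.25 − 0.8125 = 1.4375, R_n = 50.025 kips/bolt. φR_n = 0.75 × (3×40.238 + 9×50.025) = 428.2 kips.
Tension yield (gross): A_g = 11×0.5 = 5.5 in². φR_n = 0.90 × 36 × 5.5 = 178.2 kips.
Governing: min(270.4, 428.2, 178.2) = 178.2 kips → gross-section yield.

178.2 kips (gross-section yield governs)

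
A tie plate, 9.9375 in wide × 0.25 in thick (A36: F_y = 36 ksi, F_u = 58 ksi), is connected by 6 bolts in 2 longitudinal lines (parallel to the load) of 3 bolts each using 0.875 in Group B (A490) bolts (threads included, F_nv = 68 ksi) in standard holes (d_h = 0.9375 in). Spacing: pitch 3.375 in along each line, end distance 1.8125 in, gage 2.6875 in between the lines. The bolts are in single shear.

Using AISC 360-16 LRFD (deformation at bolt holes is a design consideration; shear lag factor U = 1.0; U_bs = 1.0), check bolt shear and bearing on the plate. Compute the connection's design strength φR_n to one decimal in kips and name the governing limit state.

126.4 kips (bearing governs)

Bolt shear: A_b = π(0.875)²/4 = 0.60132 in². φR_n = 0.75 × 68 × 0.60132 × 6 × 1 = 184.0 kips.
Bearing (0.25 in plate, F_u = 58 ksi): end bolts L_c = 1.8125 − 0.9375/2 = 1.34375, R_n = min(1.2×1.34375×0.25×58, 2.4×0.875×0.25×58) = 23.381 kips/bolt; interior L_c = 3.375 − 0.9375 = 2.4375, R_n = 30.45 kips/bolt. φR_n = 0.75 × (2×23.381 + 4×30.45) = 126.4 kips.
Governing: min(184.0, 126.4) = 126.4 kips → bearing.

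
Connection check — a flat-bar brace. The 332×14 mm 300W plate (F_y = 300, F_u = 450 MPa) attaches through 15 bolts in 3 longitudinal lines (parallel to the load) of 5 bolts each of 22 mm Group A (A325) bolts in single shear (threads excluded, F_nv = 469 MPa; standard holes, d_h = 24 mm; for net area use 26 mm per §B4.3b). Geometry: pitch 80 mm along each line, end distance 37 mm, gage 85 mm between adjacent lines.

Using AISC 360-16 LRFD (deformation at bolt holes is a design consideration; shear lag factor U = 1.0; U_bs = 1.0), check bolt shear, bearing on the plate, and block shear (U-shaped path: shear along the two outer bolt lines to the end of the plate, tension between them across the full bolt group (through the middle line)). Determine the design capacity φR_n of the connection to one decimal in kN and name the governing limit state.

1907.0 kN (block shear governs)

Bolt shear: A_b = π(22)²/4 = 380.13 mm². φR_n = 0.75 × 469 × 380.13 × 15 × 1 = 2005.7 kN.
Bearing (14 mm plate, F_u = 450 MPa): end bolts L_c = 37 − 24/2 = 25, R_n = min(1.2×25×14×450, 2.4×22×14×450) = 189 kN/bolt; interior L_c = 80 − 24 = 56, R_n = 332.64 kN/bolt. φR_n = 0.75 × (3×189 + 12×332.64) = 3419.0 kN.
Block shear: shear path 2×[37+4×80] = 2×357 mm, A_gv = 9996, A_nv = 2×(357 − 4.5×26)×14 = 6720 mm²; tension across gage: (170 − 2×26)×14 = 1652 mm². R_n = min(0.6×450×6720, 0.6×300×9996) + 1.0×450×1652 = min(1814.4, 1799.3) + 743.4 = 2542.7 kN. φR_n = 0.75 × 2542.7 = 1907.0 kN.
Governing: min(2005.7, 3419.0, 1907.0) = 1907.0 kN → block shear.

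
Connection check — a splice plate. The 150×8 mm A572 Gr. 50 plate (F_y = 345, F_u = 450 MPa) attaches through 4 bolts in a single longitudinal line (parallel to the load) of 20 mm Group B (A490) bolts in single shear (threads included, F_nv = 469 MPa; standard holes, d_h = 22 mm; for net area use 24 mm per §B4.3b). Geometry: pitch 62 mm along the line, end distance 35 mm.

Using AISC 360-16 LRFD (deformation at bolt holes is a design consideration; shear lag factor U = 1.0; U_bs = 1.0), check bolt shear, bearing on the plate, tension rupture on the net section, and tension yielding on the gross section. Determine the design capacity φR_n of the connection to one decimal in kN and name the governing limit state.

Bolt shear: A_b = π(20)²/4 = 314.16 mm². φR_n = 0.75 × 469 × 314.16 × 4 × 1 = 442.0 kN.
Bearing (8 mm plate, F_u = 450 MPa): end bolts L_c = 35 − 22/2 = 24, R_n = min(1.2×24×8×450, 2.4×20×8×450) = 103.68 kN/bolt; interior L_c = 62 − 22 = 40, R_n = 172.8 kN/bolt. φR_n = 0.75 × (1×103.68 + 3×172.8) = 466.6 kN.
Tension rupture (net): A_n = (150 − 1×24)×8 = 1008 mm² (U = 1.0, A_e = A_n). φR_n = 0.75 × 450 × 1008 = 340.2 kN.
Tension yield (gross): A_g = 150×8 = 1200 mm². φR_n = 0.90 × 345 × 1200 = 372.6 kN.
Governing: min(442.0, 466.6, 340.2, 372.6) = 340.2 kN → net-section rupture.

340.2 kN (net-section rupture governs)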